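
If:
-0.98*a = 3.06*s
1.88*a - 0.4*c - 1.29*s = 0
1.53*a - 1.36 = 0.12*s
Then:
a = 0.87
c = 4.97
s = -0.28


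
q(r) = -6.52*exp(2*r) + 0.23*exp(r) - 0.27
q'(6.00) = -2122229.69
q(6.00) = -1061068.72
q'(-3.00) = -0.02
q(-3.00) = -0.27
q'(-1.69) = -0.40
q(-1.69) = -0.45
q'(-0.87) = -2.19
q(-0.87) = -1.32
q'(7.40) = -34900467.24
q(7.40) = -17450045.75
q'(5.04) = -311111.72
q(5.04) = -155538.37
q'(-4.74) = 0.00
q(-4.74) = -0.27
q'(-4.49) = 0.00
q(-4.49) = -0.27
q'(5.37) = -601955.90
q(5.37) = -300953.51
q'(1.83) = -505.32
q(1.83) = -252.21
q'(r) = -13.04*exp(2*r) + 0.23*exp(r)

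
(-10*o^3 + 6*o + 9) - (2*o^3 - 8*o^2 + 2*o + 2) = -12*o^3 + 8*o^2 + 4*o + 7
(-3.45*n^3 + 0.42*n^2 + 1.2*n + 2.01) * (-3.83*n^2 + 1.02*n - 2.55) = 13.2135*n^5 - 5.1276*n^4 + 4.6299*n^3 - 7.5453*n^2 - 1.0098*n - 5.1255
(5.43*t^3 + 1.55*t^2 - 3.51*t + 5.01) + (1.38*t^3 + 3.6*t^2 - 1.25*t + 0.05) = 6.81*t^3 + 5.15*t^2 - 4.76*t + 5.06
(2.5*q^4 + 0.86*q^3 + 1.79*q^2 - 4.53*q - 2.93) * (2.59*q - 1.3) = 6.475*q^5 - 1.0226*q^4 + 3.5181*q^3 - 14.0597*q^2 - 1.6997*q + 3.809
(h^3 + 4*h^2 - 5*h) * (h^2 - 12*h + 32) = h^5 - 8*h^4 - 21*h^3 + 188*h^2 - 160*h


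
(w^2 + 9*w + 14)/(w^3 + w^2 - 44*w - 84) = (w + 7)/(w^2 - w - 42)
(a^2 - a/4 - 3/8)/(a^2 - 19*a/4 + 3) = (a + 1/2)/(a - 4)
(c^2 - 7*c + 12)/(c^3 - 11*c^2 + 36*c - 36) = (c - 4)/(c^2 - 8*c + 12)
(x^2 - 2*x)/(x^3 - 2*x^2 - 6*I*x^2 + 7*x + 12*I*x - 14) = x/(x^2 - 6*I*x + 7)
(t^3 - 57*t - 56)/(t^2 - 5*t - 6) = (t^2 - t - 56)/(t - 6)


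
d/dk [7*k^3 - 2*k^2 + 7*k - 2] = 21*k^2 - 4*k + 7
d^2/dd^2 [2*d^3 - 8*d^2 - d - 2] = 12*d - 16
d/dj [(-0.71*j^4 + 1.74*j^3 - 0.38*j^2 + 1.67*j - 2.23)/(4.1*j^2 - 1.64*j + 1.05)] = (-5.822*j^5 + 10.6272*j^4 - 8.6892*j^3 - 0.742800000000001*j^2 + 17.488*j - 1.9037)/(16.81*j^4 - 13.448*j^3 + 11.2996*j^2 - 3.444*j + 1.1025)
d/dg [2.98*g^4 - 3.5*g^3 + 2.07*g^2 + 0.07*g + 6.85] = 11.92*g^3 - 10.5*g^2 + 4.14*g + 0.07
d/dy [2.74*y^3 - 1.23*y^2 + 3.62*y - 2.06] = 8.22*y^2 - 2.46*y + 3.62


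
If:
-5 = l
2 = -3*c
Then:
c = -2/3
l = -5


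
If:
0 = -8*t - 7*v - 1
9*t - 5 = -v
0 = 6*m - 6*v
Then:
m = -49/55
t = 36/55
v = -49/55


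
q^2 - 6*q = q*(q - 6)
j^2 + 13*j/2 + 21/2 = (j + 3)*(j + 7/2)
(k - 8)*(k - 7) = k^2 - 15*k + 56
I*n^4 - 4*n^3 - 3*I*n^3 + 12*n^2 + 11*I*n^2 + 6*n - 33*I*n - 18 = (n - 3)*(n - I)*(n + 6*I)*(I*n + 1)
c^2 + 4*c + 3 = (c + 1)*(c + 3)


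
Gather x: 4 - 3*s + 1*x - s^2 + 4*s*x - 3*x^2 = -s^2 - 3*s - 3*x^2 + x*(4*s + 1) + 4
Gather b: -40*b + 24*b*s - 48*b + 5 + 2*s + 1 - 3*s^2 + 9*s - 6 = b*(24*s - 88) - 3*s^2 + 11*s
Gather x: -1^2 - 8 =-9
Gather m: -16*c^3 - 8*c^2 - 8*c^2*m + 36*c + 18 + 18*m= -16*c^3 - 8*c^2 + 36*c + m*(18 - 8*c^2) + 18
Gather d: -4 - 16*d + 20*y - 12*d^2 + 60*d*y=-12*d^2 + d*(60*y - 16) + 20*y - 4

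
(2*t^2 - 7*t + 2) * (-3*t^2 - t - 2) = -6*t^4 + 19*t^3 - 3*t^2 + 12*t - 4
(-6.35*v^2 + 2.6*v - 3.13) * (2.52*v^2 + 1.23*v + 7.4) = -16.002*v^4 - 1.2585*v^3 - 51.6796*v^2 + 15.3901*v - 23.162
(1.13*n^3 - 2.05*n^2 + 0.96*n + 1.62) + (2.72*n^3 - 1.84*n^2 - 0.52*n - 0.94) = 3.85*n^3 - 3.89*n^2 + 0.44*n + 0.68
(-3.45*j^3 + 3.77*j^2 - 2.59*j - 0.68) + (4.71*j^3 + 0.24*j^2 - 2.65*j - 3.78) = 1.26*j^3 + 4.01*j^2 - 5.24*j - 4.46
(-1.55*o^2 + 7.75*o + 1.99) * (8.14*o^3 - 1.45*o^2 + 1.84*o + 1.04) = -12.617*o^5 + 65.3325*o^4 + 2.1091*o^3 + 9.7625*o^2 + 11.7216*o + 2.0696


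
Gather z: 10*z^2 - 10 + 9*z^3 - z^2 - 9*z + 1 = 9*z^3 + 9*z^2 - 9*z - 9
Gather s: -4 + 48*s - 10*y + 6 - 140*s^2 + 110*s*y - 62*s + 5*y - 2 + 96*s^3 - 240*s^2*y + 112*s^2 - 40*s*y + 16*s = 96*s^3 + s^2*(-240*y - 28) + s*(70*y + 2) - 5*y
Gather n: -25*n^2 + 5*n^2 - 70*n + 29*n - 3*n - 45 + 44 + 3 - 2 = -20*n^2 - 44*n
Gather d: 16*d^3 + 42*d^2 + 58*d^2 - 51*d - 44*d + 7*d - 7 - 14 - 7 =16*d^3 + 100*d^2 - 88*d - 28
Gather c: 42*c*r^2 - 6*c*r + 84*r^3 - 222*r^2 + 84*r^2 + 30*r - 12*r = c*(42*r^2 - 6*r) + 84*r^3 - 138*r^2 + 18*r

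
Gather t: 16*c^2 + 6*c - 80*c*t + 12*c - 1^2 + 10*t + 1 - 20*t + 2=16*c^2 + 18*c + t*(-80*c - 10) + 2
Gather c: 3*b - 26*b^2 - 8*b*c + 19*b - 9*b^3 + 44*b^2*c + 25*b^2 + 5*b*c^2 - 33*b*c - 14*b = -9*b^3 - b^2 + 5*b*c^2 + 8*b + c*(44*b^2 - 41*b)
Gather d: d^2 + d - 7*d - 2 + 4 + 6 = d^2 - 6*d + 8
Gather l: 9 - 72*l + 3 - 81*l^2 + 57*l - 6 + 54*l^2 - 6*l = -27*l^2 - 21*l + 6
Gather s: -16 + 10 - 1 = -7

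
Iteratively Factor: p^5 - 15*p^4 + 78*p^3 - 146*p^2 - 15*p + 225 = (p - 3)*(p^4 - 12*p^3 + 42*p^2 - 20*p - 75) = (p - 3)^2*(p^3 - 9*p^2 + 15*p + 25) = (p - 3)^2*(p + 1)*(p^2 - 10*p + 25) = (p - 5)*(p - 3)^2*(p + 1)*(p - 5)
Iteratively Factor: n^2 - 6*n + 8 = (n - 2)*(n - 4)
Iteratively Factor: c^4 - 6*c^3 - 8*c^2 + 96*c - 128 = (c - 4)*(c^3 - 2*c^2 - 16*c + 32) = (c - 4)^2*(c^2 + 2*c - 8) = (c - 4)^2*(c - 2)*(c + 4)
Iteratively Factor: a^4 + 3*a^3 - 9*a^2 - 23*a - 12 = (a - 3)*(a^3 + 6*a^2 + 9*a + 4) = (a - 3)*(a + 1)*(a^2 + 5*a + 4) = (a - 3)*(a + 1)*(a + 4)*(a + 1)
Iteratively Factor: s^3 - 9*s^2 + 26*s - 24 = (s - 2)*(s^2 - 7*s + 12) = (s - 4)*(s - 2)*(s - 3)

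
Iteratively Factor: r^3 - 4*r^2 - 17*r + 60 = (r + 4)*(r^2 - 8*r + 15) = (r - 3)*(r + 4)*(r - 5)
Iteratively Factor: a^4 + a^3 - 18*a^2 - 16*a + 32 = (a - 1)*(a^3 + 2*a^2 - 16*a - 32) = (a - 1)*(a + 2)*(a^2 - 16) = (a - 1)*(a + 2)*(a + 4)*(a - 4)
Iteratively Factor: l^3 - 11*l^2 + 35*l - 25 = (l - 1)*(l^2 - 10*l + 25) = (l - 5)*(l - 1)*(l - 5)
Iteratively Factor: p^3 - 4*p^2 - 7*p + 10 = (p - 1)*(p^2 - 3*p - 10) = (p - 5)*(p - 1)*(p + 2)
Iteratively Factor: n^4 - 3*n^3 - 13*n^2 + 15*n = (n)*(n^3 - 3*n^2 - 13*n + 15) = n*(n - 5)*(n^2 + 2*n - 3) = n*(n - 5)*(n + 3)*(n - 1)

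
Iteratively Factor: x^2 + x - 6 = (x - 2)*(x + 3)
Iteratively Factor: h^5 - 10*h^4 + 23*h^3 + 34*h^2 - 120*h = (h + 2)*(h^4 - 12*h^3 + 47*h^2 - 60*h) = (h - 4)*(h + 2)*(h^3 - 8*h^2 + 15*h) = h*(h - 4)*(h + 2)*(h^2 - 8*h + 15) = h*(h - 4)*(h - 3)*(h + 2)*(h - 5)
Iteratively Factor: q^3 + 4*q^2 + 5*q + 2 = (q + 1)*(q^2 + 3*q + 2) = (q + 1)^2*(q + 2)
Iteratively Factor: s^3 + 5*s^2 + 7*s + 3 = (s + 1)*(s^2 + 4*s + 3) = (s + 1)^2*(s + 3)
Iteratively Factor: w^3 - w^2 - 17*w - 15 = (w - 5)*(w^2 + 4*w + 3) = (w - 5)*(w + 1)*(w + 3)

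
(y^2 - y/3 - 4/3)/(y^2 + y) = (y - 4/3)/y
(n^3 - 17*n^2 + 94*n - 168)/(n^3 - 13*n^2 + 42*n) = (n - 4)/n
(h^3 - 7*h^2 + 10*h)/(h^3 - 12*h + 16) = h*(h - 5)/(h^2 + 2*h - 8)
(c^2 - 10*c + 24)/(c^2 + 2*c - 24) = (c - 6)/(c + 6)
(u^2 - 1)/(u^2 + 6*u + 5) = (u - 1)/(u + 5)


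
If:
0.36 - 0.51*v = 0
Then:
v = 0.71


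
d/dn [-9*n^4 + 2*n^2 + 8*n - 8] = -36*n^3 + 4*n + 8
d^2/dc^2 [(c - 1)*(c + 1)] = 2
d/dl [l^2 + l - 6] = 2*l + 1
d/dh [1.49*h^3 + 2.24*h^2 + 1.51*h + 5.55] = 4.47*h^2 + 4.48*h + 1.51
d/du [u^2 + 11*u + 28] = 2*u + 11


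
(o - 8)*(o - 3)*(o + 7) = o^3 - 4*o^2 - 53*o + 168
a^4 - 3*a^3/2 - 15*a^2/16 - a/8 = a*(a - 2)*(a + 1/4)^2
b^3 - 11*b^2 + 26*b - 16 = (b - 8)*(b - 2)*(b - 1)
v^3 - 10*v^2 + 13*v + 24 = (v - 8)*(v - 3)*(v + 1)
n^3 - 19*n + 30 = (n - 3)*(n - 2)*(n + 5)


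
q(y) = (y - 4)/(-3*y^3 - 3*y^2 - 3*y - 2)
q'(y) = (y - 4)*(9*y^2 + 6*y + 3)/(-3*y^3 - 3*y^2 - 3*y - 2)^2 + 1/(-3*y^3 - 3*y^2 - 3*y - 2) = (6*y^3 - 33*y^2 - 24*y - 14)/(9*y^6 + 18*y^5 + 27*y^4 + 30*y^3 + 21*y^2 + 12*y + 4)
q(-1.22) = -1.98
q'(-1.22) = -6.41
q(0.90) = 0.33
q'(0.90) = -0.67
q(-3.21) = -0.09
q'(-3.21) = -0.08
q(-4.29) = -0.04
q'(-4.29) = -0.03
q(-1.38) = -1.25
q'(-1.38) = -3.20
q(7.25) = -0.00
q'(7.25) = 0.00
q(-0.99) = -5.31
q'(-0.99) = -32.11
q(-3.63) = -0.07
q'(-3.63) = -0.05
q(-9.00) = -0.00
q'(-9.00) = 0.00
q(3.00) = 0.01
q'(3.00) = -0.02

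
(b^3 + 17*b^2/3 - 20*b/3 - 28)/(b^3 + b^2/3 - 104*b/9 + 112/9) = 3*(b^2 + 8*b + 12)/(3*b^2 + 8*b - 16)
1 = 1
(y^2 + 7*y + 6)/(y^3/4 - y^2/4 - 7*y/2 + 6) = 4*(y^2 + 7*y + 6)/(y^3 - y^2 - 14*y + 24)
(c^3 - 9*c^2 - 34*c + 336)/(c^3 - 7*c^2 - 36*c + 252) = (c - 8)/(c - 6)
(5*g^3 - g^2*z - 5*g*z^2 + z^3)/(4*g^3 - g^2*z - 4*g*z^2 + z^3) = (-5*g + z)/(-4*g + z)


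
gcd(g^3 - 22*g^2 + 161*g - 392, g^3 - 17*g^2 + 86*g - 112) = g^2 - 15*g + 56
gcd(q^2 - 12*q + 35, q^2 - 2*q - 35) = q - 7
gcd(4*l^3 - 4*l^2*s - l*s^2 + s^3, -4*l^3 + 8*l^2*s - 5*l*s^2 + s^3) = 2*l^2 - 3*l*s + s^2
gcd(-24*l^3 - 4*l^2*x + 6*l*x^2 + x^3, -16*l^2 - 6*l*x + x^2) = 2*l + x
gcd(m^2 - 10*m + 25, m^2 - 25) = m - 5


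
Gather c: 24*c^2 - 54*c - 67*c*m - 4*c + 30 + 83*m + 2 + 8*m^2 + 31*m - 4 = 24*c^2 + c*(-67*m - 58) + 8*m^2 + 114*m + 28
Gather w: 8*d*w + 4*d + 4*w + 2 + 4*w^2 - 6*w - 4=4*d + 4*w^2 + w*(8*d - 2) - 2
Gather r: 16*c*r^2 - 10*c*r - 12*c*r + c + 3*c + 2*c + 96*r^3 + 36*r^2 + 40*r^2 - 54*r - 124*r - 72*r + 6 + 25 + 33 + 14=6*c + 96*r^3 + r^2*(16*c + 76) + r*(-22*c - 250) + 78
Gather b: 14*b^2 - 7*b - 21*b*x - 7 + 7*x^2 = 14*b^2 + b*(-21*x - 7) + 7*x^2 - 7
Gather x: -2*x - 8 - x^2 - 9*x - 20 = -x^2 - 11*x - 28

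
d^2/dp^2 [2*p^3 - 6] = 12*p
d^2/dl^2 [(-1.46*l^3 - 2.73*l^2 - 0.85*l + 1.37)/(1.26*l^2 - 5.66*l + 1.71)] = (-3.5527136788005e-15*l^5 + 7.105427357601e-15*l^4 - 128.889976*l^3 + 133.126956*l^2 - 73.248408*l + 49.454734)/(2.000376*l^6 - 26.957448*l^5 + 129.238956*l^4 - 254.491712*l^3 + 175.395726*l^2 - 49.651218*l + 5.000211)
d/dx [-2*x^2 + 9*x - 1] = 9 - 4*x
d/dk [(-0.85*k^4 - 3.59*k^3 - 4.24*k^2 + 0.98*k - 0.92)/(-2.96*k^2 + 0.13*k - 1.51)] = (5.032*k^5 + 10.2949*k^4 + 4.2006*k^3 + 18.6123*k^2 + 7.3584*k - 1.3602)/(8.7616*k^4 - 0.7696*k^3 + 8.9561*k^2 - 0.3926*k + 2.2801)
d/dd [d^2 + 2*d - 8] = 2*d + 2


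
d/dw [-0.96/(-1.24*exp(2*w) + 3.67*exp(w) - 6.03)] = (3.5232 - 2.3808*exp(w))*exp(w)/(1.24*exp(2*w) - 3.67*exp(w) + 6.03)^2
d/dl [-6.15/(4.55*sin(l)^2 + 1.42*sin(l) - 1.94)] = (55.965*sin(l) + 8.733)*cos(l)/(4.55*sin(l)^2 + 1.42*sin(l) - 1.94)^2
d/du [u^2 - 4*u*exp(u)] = -4*u*exp(u) + 2*u - 4*exp(u)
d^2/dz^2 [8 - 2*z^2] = -4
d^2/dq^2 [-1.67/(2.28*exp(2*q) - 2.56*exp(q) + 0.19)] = (-1.67*(4.56*exp(q) - 2.56)*(9.12*exp(q) - 5.12)*exp(q) + (15.2304*exp(q) - 4.2752)*(2.28*exp(2*q) - 2.56*exp(q) + 0.19))*exp(q)/(2.28*exp(2*q) - 2.56*exp(q) + 0.19)^3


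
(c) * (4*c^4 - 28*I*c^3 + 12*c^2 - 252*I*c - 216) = 4*c^5 - 28*I*c^4 + 12*c^3 - 252*I*c^2 - 216*c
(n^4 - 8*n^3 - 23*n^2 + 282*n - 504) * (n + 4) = n^5 - 4*n^4 - 55*n^3 + 190*n^2 + 624*n - 2016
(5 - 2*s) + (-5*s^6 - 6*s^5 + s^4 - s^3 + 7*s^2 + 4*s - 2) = -5*s^6 - 6*s^5 + s^4 - s^3 + 7*s^2 + 2*s + 3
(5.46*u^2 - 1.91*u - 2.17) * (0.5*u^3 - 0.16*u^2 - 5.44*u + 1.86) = 2.73*u^5 - 1.8286*u^4 - 30.4818*u^3 + 20.8932*u^2 + 8.2522*u - 4.0362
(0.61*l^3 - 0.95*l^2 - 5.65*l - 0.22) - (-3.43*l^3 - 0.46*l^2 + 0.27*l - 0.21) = 4.04*l^3 - 0.49*l^2 - 5.92*l - 0.01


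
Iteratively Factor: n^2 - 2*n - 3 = (n + 1)*(n - 3)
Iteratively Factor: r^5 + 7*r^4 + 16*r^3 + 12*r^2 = (r)*(r^4 + 7*r^3 + 16*r^2 + 12*r) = r*(r + 3)*(r^3 + 4*r^2 + 4*r) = r*(r + 2)*(r + 3)*(r^2 + 2*r) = r^2*(r + 2)*(r + 3)*(r + 2)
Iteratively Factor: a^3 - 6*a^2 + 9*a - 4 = (a - 1)*(a^2 - 5*a + 4) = (a - 4)*(a - 1)*(a - 1)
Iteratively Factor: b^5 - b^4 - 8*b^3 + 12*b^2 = (b)*(b^4 - b^3 - 8*b^2 + 12*b) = b*(b - 2)*(b^3 + b^2 - 6*b) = b*(b - 2)^2*(b^2 + 3*b) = b^2*(b - 2)^2*(b + 3)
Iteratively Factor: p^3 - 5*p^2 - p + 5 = (p - 1)*(p^2 - 4*p - 5) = (p - 5)*(p - 1)*(p + 1)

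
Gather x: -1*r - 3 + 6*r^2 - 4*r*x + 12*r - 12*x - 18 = 6*r^2 + 11*r + x*(-4*r - 12) - 21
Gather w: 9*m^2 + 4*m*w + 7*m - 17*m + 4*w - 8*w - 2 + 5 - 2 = 9*m^2 - 10*m + w*(4*m - 4) + 1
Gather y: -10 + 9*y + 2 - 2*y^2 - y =-2*y^2 + 8*y - 8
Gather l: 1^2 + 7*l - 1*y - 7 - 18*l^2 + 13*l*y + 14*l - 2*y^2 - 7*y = -18*l^2 + l*(13*y + 21) - 2*y^2 - 8*y - 6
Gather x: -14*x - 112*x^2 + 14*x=-112*x^2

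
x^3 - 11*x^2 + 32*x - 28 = (x - 7)*(x - 2)^2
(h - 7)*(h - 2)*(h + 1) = h^3 - 8*h^2 + 5*h + 14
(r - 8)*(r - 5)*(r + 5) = r^3 - 8*r^2 - 25*r + 200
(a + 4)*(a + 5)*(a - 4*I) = a^3 + 9*a^2 - 4*I*a^2 + 20*a - 36*I*a - 80*I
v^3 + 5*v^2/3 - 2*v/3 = v*(v - 1/3)*(v + 2)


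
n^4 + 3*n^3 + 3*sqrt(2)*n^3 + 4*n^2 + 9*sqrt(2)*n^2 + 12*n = n*(n + 3)*(n + sqrt(2))*(n + 2*sqrt(2))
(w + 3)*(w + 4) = w^2 + 7*w + 12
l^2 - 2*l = l*(l - 2)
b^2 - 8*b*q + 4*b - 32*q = (b + 4)*(b - 8*q)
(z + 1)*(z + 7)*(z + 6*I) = z^3 + 8*z^2 + 6*I*z^2 + 7*z + 48*I*z + 42*I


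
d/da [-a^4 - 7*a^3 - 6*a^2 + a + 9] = -4*a^3 - 21*a^2 - 12*a + 1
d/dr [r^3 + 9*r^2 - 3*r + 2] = 3*r^2 + 18*r - 3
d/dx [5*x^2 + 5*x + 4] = 10*x + 5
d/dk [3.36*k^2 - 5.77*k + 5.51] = 6.72*k - 5.77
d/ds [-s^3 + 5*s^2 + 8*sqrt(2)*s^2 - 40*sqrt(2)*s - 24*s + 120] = -3*s^2 + 10*s + 16*sqrt(2)*s - 40*sqrt(2) - 24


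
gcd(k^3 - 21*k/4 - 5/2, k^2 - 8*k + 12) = 1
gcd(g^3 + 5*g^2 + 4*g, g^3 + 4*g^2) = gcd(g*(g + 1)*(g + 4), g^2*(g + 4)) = g^2 + 4*g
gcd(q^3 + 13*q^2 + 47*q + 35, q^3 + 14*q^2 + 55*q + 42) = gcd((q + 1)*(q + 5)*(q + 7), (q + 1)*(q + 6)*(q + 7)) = q^2 + 8*q + 7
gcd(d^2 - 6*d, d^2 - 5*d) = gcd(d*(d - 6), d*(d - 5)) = d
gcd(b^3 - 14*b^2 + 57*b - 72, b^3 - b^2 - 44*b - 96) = b - 8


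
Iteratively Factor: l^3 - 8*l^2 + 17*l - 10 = (l - 2)*(l^2 - 6*l + 5) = (l - 5)*(l - 2)*(l - 1)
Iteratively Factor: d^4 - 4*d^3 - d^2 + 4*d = (d - 4)*(d^3 - d) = d*(d - 4)*(d^2 - 1) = d*(d - 4)*(d + 1)*(d - 1)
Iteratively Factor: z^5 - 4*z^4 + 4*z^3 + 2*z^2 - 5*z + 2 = (z - 1)*(z^4 - 3*z^3 + z^2 + 3*z - 2) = (z - 1)^2*(z^3 - 2*z^2 - z + 2) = (z - 1)^2*(z + 1)*(z^2 - 3*z + 2) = (z - 2)*(z - 1)^2*(z + 1)*(z - 1)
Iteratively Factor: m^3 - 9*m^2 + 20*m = (m - 5)*(m^2 - 4*m) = (m - 5)*(m - 4)*(m)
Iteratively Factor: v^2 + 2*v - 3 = (v + 3)*(v - 1)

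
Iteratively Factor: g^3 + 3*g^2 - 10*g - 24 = (g + 4)*(g^2 - g - 6) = (g - 3)*(g + 4)*(g + 2)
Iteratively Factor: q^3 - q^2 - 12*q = (q)*(q^2 - q - 12) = q*(q - 4)*(q + 3)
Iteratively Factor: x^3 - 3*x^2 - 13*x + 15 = (x + 3)*(x^2 - 6*x + 5) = (x - 5)*(x + 3)*(x - 1)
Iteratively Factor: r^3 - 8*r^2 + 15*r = (r)*(r^2 - 8*r + 15) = r*(r - 3)*(r - 5)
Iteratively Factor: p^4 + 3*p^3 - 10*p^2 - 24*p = (p - 3)*(p^3 + 6*p^2 + 8*p) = (p - 3)*(p + 2)*(p^2 + 4*p) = (p - 3)*(p + 2)*(p + 4)*(p)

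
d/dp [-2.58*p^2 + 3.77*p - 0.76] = 3.77 - 5.16*p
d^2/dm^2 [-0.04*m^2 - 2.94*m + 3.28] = -0.0800000000000000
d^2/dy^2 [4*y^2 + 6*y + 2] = 8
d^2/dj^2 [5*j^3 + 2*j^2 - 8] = 30*j + 4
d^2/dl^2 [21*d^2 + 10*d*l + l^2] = 2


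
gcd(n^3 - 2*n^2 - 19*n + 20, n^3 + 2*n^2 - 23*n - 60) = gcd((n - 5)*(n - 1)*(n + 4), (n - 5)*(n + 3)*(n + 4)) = n^2 - n - 20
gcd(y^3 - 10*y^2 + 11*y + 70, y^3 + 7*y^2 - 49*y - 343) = y - 7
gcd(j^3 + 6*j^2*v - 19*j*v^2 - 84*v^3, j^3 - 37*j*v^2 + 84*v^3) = -j^2 - 3*j*v + 28*v^2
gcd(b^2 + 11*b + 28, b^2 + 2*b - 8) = b + 4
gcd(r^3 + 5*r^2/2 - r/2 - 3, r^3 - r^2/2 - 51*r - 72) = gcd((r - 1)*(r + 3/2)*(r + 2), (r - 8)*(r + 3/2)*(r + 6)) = r + 3/2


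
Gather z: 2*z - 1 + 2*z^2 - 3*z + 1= 2*z^2 - z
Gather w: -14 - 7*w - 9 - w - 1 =-8*w - 24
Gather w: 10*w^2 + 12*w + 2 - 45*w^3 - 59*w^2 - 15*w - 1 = -45*w^3 - 49*w^2 - 3*w + 1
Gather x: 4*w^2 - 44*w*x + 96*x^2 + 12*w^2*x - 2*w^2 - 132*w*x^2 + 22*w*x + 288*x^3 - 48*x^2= 2*w^2 + 288*x^3 + x^2*(48 - 132*w) + x*(12*w^2 - 22*w)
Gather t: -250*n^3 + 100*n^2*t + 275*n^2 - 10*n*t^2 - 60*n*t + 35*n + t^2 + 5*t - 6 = -250*n^3 + 275*n^2 + 35*n + t^2*(1 - 10*n) + t*(100*n^2 - 60*n + 5) - 6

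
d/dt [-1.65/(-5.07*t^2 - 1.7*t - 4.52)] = (-16.731*t - 2.805)/(5.07*t^2 + 1.7*t + 4.52)^2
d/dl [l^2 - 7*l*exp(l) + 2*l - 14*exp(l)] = -7*l*exp(l) + 2*l - 21*exp(l) + 2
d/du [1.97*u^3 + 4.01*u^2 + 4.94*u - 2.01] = 5.91*u^2 + 8.02*u + 4.94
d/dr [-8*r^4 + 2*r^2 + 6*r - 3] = -32*r^3 + 4*r + 6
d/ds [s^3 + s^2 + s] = 3*s^2 + 2*s + 1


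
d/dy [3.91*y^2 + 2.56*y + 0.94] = 7.82*y + 2.56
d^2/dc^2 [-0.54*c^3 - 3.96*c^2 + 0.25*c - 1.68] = -3.24*c - 7.92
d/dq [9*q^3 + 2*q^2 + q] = 27*q^2 + 4*q + 1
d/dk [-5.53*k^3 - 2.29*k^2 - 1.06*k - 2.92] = -16.59*k^2 - 4.58*k - 1.06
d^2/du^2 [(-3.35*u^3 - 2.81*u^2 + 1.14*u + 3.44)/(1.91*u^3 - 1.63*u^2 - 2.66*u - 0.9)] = (-2.8421709430404e-14*u^7 - 41.361432*u^6 - 77.167056*u^5 - 25.46412*u^4 - 234.550416*u^3 - 49.8950280000001*u^2 + 98.655792*u + 28.576648)/(6.967871*u^9 - 17.839209*u^8 - 13.887801*u^7 + 35.507651*u^6 + 36.152946*u^5 - 14.338074*u^4 - 37.593116*u^3 - 23.06502*u^2 - 6.4638*u - 0.729)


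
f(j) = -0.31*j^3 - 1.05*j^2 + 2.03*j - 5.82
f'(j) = -0.93*j^2 - 2.1*j + 2.03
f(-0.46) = -6.95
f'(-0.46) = 2.80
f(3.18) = -19.95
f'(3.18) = -14.05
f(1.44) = -6.00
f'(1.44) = -2.92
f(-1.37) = -9.77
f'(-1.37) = 3.16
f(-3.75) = -11.85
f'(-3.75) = -3.17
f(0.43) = -5.17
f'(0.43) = 0.96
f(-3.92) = -11.24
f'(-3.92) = -4.03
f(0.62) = -5.04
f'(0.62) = 0.37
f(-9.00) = 116.85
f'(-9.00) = -54.40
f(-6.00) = 11.16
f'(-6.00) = -18.85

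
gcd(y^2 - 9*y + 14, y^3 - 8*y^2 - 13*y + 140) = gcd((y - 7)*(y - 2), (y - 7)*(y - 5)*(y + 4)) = y - 7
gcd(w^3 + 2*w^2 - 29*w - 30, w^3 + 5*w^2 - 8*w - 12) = w^2 + 7*w + 6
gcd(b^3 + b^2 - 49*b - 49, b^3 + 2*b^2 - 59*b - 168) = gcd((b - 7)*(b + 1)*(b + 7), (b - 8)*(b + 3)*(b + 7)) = b + 7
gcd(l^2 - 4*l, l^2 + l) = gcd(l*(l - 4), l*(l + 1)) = l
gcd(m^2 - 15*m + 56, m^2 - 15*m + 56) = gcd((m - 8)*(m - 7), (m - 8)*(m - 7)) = m^2 - 15*m + 56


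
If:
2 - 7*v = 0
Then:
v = 2/7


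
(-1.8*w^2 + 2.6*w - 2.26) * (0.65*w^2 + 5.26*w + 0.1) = -1.17*w^4 - 7.778*w^3 + 12.027*w^2 - 11.6276*w - 0.226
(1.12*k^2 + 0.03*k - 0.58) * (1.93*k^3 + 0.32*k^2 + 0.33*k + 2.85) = 2.1616*k^5 + 0.4163*k^4 - 0.7402*k^3 + 3.0163*k^2 - 0.1059*k - 1.653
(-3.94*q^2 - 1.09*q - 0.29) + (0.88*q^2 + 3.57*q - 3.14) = -3.06*q^2 + 2.48*q - 3.43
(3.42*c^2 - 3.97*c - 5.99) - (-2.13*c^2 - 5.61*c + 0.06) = 5.55*c^2 + 1.64*c - 6.05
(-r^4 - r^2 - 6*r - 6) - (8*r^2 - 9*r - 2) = -r^4 - 9*r^2 + 3*r - 4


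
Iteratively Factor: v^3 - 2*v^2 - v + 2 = (v + 1)*(v^2 - 3*v + 2) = (v - 2)*(v + 1)*(v - 1)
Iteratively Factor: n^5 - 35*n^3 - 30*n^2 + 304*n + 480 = (n + 4)*(n^4 - 4*n^3 - 19*n^2 + 46*n + 120) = (n + 2)*(n + 4)*(n^3 - 6*n^2 - 7*n + 60) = (n + 2)*(n + 3)*(n + 4)*(n^2 - 9*n + 20) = (n - 5)*(n + 2)*(n + 3)*(n + 4)*(n - 4)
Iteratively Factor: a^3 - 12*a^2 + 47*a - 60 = (a - 3)*(a^2 - 9*a + 20) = (a - 5)*(a - 3)*(a - 4)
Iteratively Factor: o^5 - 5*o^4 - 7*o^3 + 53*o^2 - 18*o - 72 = (o - 4)*(o^4 - o^3 - 11*o^2 + 9*o + 18) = (o - 4)*(o - 2)*(o^3 + o^2 - 9*o - 9) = (o - 4)*(o - 2)*(o + 1)*(o^2 - 9) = (o - 4)*(o - 2)*(o + 1)*(o + 3)*(o - 3)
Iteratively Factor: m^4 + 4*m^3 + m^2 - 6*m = (m - 1)*(m^3 + 5*m^2 + 6*m) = m*(m - 1)*(m^2 + 5*m + 6) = m*(m - 1)*(m + 2)*(m + 3)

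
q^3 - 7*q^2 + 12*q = q*(q - 4)*(q - 3)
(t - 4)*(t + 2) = t^2 - 2*t - 8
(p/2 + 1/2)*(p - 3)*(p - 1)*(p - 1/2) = p^4/2 - 7*p^3/4 + p^2/4 + 7*p/4 - 3/4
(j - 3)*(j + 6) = j^2 + 3*j - 18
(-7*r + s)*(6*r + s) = -42*r^2 - r*s + s^2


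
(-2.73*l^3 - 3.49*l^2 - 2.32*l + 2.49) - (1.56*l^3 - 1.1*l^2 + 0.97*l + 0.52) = -4.29*l^3 - 2.39*l^2 - 3.29*l + 1.97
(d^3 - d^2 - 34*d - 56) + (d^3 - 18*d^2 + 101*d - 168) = 2*d^3 - 19*d^2 + 67*d - 224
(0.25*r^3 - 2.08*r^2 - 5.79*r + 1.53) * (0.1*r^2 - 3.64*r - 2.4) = 0.025*r^5 - 1.118*r^4 + 6.3922*r^3 + 26.2206*r^2 + 8.3268*r - 3.672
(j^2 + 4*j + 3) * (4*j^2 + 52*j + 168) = 4*j^4 + 68*j^3 + 388*j^2 + 828*j + 504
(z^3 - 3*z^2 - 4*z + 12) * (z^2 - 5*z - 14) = z^5 - 8*z^4 - 3*z^3 + 74*z^2 - 4*z - 168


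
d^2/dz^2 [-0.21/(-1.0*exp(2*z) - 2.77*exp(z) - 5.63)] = (-(0.84*exp(z) + 0.5817)*(1.0*exp(2*z) + 2.77*exp(z) + 5.63) + 0.21*(2.0*exp(z) + 2.77)*(4.0*exp(z) + 5.54)*exp(z))*exp(z)/(1.0*exp(2*z) + 2.77*exp(z) + 5.63)^3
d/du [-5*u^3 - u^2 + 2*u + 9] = -15*u^2 - 2*u + 2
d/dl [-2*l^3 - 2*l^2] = 2*l*(-3*l - 2)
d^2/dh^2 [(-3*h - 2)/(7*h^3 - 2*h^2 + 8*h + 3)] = 2*(-441*h^5 - 462*h^4 + 380*h^3 + 18*h^2 + 168*h - 68)/(343*h^9 - 294*h^8 + 1260*h^7 - 239*h^6 + 1188*h^5 + 660*h^4 + 413*h^3 + 522*h^2 + 216*h + 27)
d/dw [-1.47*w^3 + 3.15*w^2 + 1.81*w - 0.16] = -4.41*w^2 + 6.3*w + 1.81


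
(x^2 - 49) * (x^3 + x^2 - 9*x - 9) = x^5 + x^4 - 58*x^3 - 58*x^2 + 441*x + 441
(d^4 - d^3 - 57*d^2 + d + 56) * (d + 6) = d^5 + 5*d^4 - 63*d^3 - 341*d^2 + 62*d + 336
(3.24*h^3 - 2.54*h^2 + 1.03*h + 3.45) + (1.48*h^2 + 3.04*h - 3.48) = 3.24*h^3 - 1.06*h^2 + 4.07*h - 0.0299999999999998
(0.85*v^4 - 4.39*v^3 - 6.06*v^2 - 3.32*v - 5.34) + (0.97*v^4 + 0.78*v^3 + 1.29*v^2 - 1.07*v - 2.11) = 1.82*v^4 - 3.61*v^3 - 4.77*v^2 - 4.39*v - 7.45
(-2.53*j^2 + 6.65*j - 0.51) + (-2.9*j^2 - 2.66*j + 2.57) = -5.43*j^2 + 3.99*j + 2.06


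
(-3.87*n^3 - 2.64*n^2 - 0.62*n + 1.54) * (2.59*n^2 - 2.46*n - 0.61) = -10.0233*n^5 + 2.6826*n^4 + 7.2493*n^3 + 7.1242*n^2 - 3.4102*n - 0.9394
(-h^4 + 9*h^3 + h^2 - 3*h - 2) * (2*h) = -2*h^5 + 18*h^4 + 2*h^3 - 6*h^2 - 4*h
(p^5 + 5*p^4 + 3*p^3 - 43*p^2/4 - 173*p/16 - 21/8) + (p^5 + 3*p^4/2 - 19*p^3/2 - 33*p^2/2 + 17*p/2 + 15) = 2*p^5 + 13*p^4/2 - 13*p^3/2 - 109*p^2/4 - 37*p/16 + 99/8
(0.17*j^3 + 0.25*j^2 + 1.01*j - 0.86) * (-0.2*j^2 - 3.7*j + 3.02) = -0.034*j^5 - 0.679*j^4 - 0.6136*j^3 - 2.81*j^2 + 6.2322*j - 2.5972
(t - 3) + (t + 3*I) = 2*t - 3 + 3*I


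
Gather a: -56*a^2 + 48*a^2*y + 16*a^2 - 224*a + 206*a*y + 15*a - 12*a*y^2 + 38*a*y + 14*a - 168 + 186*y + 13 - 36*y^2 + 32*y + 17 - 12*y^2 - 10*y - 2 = a^2*(48*y - 40) + a*(-12*y^2 + 244*y - 195) - 48*y^2 + 208*y - 140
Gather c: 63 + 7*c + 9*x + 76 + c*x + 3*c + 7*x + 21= c*(x + 10) + 16*x + 160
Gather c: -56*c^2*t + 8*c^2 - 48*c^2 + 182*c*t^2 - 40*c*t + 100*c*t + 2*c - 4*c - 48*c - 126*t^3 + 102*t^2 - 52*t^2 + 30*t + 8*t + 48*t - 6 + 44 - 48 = c^2*(-56*t - 40) + c*(182*t^2 + 60*t - 50) - 126*t^3 + 50*t^2 + 86*t - 10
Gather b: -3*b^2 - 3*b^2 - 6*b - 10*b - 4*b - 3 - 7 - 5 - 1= -6*b^2 - 20*b - 16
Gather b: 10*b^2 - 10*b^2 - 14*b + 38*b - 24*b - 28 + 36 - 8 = 0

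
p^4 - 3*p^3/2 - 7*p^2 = p^2*(p - 7/2)*(p + 2)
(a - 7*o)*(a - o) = a^2 - 8*a*o + 7*o^2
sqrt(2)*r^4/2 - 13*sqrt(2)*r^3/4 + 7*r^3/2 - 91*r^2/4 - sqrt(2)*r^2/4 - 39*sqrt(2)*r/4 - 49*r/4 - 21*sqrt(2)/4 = (r - 7)*(r + 1/2)*(r + 3*sqrt(2))*(sqrt(2)*r/2 + 1/2)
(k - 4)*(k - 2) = k^2 - 6*k + 8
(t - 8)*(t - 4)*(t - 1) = t^3 - 13*t^2 + 44*t - 32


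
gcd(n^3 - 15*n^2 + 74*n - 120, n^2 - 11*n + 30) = n^2 - 11*n + 30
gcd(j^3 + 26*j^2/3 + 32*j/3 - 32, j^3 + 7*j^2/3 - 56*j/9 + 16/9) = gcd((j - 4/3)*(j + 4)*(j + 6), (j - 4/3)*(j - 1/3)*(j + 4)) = j^2 + 8*j/3 - 16/3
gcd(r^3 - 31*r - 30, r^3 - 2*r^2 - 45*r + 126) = r - 6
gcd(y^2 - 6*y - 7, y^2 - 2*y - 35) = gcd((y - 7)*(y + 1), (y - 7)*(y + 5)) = y - 7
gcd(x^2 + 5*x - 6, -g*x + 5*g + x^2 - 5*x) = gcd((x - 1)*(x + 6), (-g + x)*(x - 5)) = 1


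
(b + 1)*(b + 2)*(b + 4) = b^3 + 7*b^2 + 14*b + 8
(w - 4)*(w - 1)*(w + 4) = w^3 - w^2 - 16*w + 16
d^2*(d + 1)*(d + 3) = d^4 + 4*d^3 + 3*d^2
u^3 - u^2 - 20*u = u*(u - 5)*(u + 4)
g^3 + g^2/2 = g^2*(g + 1/2)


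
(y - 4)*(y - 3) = y^2 - 7*y + 12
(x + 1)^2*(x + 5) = x^3 + 7*x^2 + 11*x + 5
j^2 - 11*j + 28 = (j - 7)*(j - 4)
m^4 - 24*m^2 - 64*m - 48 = (m - 6)*(m + 2)^3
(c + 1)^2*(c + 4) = c^3 + 6*c^2 + 9*c + 4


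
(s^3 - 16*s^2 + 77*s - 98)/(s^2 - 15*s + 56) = (s^2 - 9*s + 14)/(s - 8)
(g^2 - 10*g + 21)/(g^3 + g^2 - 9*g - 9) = (g - 7)/(g^2 + 4*g + 3)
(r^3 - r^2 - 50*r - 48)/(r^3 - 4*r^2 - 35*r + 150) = (r^2 - 7*r - 8)/(r^2 - 10*r + 25)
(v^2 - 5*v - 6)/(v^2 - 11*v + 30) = (v + 1)/(v - 5)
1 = 1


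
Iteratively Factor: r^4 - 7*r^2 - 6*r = (r - 3)*(r^3 + 3*r^2 + 2*r) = r*(r - 3)*(r^2 + 3*r + 2) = r*(r - 3)*(r + 2)*(r + 1)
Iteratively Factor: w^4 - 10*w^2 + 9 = (w - 1)*(w^3 + w^2 - 9*w - 9) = (w - 1)*(w + 1)*(w^2 - 9) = (w - 1)*(w + 1)*(w + 3)*(w - 3)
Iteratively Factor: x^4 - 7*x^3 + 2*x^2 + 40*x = (x)*(x^3 - 7*x^2 + 2*x + 40) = x*(x - 4)*(x^2 - 3*x - 10) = x*(x - 5)*(x - 4)*(x + 2)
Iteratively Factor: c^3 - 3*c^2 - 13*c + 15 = (c - 1)*(c^2 - 2*c - 15) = (c - 1)*(c + 3)*(c - 5)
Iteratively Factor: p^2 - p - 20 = (p - 5)*(p + 4)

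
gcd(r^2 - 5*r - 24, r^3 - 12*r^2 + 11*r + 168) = r^2 - 5*r - 24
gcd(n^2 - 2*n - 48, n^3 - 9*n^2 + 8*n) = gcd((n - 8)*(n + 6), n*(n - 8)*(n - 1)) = n - 8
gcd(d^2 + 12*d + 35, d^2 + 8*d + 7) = d + 7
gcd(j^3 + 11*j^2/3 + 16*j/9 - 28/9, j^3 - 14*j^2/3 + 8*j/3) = j - 2/3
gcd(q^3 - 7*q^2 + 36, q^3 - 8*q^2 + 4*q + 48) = q^2 - 4*q - 12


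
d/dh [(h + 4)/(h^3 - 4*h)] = 2*(-h^3 - 6*h^2 + 8)/(h^2*(h^4 - 8*h^2 + 16))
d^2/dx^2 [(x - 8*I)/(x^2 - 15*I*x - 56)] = 2/(x^3 - 21*I*x^2 - 147*x + 343*I)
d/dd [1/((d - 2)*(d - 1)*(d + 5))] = (-(d - 2)*(d - 1) - (d - 2)*(d + 5) - (d - 1)*(d + 5))/((d - 2)^2*(d - 1)^2*(d + 5)^2)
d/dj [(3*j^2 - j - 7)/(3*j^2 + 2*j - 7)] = 3*(3*j^2 + 7)/(9*j^4 + 12*j^3 - 38*j^2 - 28*j + 49)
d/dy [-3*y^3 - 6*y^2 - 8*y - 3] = -9*y^2 - 12*y - 8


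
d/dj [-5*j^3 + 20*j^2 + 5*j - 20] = -15*j^2 + 40*j + 5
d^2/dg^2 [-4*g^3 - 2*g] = -24*g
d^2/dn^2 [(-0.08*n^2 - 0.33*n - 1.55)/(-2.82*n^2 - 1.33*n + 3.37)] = (8.88178419700125e-16*n^4 + 4.648488*n^3 + 78.518952*n^2 + 53.697312*n + 39.71942)/(22.425768*n^6 + 31.730076*n^5 - 65.43387*n^4 - 73.484495*n^3 + 78.195795*n^2 + 45.314031*n - 38.272753)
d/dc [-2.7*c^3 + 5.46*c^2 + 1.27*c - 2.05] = -8.1*c^2 + 10.92*c + 1.27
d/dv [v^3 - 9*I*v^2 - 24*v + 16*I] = 3*v^2 - 18*I*v - 24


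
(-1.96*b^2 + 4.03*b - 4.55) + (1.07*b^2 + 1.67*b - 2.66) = -0.89*b^2 + 5.7*b - 7.21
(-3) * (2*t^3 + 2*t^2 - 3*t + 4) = -6*t^3 - 6*t^2 + 9*t - 12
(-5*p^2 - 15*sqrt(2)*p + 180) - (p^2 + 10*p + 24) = -6*p^2 - 15*sqrt(2)*p - 10*p + 156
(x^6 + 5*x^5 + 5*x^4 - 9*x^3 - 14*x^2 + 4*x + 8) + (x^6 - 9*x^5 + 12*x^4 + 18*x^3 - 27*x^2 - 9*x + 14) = 2*x^6 - 4*x^5 + 17*x^4 + 9*x^3 - 41*x^2 - 5*x + 22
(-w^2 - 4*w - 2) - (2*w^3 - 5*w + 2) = -2*w^3 - w^2 + w - 4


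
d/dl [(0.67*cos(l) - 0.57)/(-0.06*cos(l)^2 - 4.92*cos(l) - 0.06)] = 0.0413113887236433*(-0.0402*cos(l)^2 + 0.0684*cos(l) + 2.8446)*sin(l)/(-0.0121951219512195*sin(l)^2 + 1.0*cos(l) + 0.024390243902439)^2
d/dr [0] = 0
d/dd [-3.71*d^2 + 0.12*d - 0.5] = 0.12 - 7.42*d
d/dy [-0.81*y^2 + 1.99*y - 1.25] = 1.99 - 1.62*y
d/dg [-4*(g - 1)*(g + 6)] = -8*g - 20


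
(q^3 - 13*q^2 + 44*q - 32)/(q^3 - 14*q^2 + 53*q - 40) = (q - 4)/(q - 5)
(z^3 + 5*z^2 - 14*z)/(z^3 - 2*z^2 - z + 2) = z*(z + 7)/(z^2 - 1)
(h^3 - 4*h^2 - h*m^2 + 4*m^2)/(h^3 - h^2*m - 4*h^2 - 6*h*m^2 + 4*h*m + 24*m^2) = (h^2 - m^2)/(h^2 - h*m - 6*m^2)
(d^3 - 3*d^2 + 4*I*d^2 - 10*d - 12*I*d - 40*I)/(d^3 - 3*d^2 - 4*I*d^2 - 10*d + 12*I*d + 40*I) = (d + 4*I)/(d - 4*I)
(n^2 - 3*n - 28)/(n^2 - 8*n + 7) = (n + 4)/(n - 1)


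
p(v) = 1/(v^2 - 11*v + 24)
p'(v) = (11 - 2*v)/(v^2 - 11*v + 24)^2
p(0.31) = 0.05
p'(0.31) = 0.02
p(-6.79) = 0.01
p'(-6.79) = 0.00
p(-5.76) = 0.01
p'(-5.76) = 0.00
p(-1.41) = 0.02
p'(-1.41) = 0.01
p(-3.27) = 0.01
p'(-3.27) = 0.00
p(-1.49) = 0.02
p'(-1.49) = 0.01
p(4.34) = -0.20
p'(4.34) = 0.10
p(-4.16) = 0.01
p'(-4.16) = 0.00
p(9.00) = 0.17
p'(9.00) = -0.19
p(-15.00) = 0.00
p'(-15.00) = 0.00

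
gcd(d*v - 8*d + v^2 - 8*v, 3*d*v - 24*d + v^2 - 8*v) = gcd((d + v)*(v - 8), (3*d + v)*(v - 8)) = v - 8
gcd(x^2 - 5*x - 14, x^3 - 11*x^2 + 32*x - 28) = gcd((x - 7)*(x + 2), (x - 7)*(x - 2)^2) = x - 7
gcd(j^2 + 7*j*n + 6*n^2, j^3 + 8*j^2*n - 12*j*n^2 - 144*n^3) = j + 6*n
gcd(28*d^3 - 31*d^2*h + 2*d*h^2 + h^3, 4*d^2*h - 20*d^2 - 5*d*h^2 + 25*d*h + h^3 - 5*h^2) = 4*d^2 - 5*d*h + h^2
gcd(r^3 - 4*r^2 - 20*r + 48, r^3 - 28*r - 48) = r^2 - 2*r - 24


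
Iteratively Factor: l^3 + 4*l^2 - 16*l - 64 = (l - 4)*(l^2 + 8*l + 16) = (l - 4)*(l + 4)*(l + 4)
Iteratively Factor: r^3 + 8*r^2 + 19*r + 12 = (r + 1)*(r^2 + 7*r + 12) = (r + 1)*(r + 4)*(r + 3)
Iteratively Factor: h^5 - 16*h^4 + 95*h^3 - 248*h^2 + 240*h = (h - 4)*(h^4 - 12*h^3 + 47*h^2 - 60*h) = (h - 5)*(h - 4)*(h^3 - 7*h^2 + 12*h) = h*(h - 5)*(h - 4)*(h^2 - 7*h + 12) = h*(h - 5)*(h - 4)^2*(h - 3)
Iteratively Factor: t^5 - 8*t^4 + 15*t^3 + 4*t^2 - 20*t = (t - 2)*(t^4 - 6*t^3 + 3*t^2 + 10*t) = (t - 2)*(t + 1)*(t^3 - 7*t^2 + 10*t) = t*(t - 2)*(t + 1)*(t^2 - 7*t + 10) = t*(t - 5)*(t - 2)*(t + 1)*(t - 2)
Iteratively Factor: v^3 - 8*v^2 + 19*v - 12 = (v - 1)*(v^2 - 7*v + 12) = (v - 3)*(v - 1)*(v - 4)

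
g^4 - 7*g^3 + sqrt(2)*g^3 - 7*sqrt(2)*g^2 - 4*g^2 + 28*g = g*(g - 7)*(g - sqrt(2))*(g + 2*sqrt(2))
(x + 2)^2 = x^2 + 4*x + 4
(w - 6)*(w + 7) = w^2 + w - 42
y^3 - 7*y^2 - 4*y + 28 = (y - 7)*(y - 2)*(y + 2)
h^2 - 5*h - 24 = (h - 8)*(h + 3)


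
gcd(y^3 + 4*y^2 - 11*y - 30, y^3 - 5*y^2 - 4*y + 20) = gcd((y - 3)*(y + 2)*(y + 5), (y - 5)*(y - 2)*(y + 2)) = y + 2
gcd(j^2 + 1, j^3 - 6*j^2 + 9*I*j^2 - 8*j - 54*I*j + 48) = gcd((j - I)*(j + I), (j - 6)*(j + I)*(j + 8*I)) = j + I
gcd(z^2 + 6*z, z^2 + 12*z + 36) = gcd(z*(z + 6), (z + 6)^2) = z + 6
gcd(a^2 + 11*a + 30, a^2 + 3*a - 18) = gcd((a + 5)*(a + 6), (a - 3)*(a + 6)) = a + 6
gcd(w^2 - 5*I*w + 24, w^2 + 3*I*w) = w + 3*I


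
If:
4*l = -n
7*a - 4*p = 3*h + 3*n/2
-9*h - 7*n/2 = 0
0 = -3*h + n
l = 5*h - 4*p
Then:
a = 0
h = 0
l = 0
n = 0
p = 0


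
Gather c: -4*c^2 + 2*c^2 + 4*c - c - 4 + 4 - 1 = -2*c^2 + 3*c - 1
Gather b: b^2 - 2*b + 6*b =b^2 + 4*b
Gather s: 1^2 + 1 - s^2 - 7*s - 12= -s^2 - 7*s - 10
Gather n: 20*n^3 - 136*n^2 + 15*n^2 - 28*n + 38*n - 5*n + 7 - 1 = 20*n^3 - 121*n^2 + 5*n + 6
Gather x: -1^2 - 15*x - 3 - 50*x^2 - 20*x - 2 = -50*x^2 - 35*x - 6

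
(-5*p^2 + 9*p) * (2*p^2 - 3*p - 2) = -10*p^4 + 33*p^3 - 17*p^2 - 18*p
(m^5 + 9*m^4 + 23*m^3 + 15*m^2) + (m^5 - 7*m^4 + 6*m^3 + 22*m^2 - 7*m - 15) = 2*m^5 + 2*m^4 + 29*m^3 + 37*m^2 - 7*m - 15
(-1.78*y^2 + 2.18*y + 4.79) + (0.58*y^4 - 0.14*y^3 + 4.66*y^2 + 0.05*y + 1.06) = 0.58*y^4 - 0.14*y^3 + 2.88*y^2 + 2.23*y + 5.85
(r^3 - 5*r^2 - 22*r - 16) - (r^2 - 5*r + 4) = r^3 - 6*r^2 - 17*r - 20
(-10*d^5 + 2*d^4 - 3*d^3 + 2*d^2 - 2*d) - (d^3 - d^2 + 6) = -10*d^5 + 2*d^4 - 4*d^3 + 3*d^2 - 2*d - 6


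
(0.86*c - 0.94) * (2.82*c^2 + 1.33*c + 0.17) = 2.4252*c^3 - 1.507*c^2 - 1.104*c - 0.1598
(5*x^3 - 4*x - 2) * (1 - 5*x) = -25*x^4 + 5*x^3 + 20*x^2 + 6*x - 2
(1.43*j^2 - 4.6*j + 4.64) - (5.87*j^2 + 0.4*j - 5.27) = -4.44*j^2 - 5.0*j + 9.91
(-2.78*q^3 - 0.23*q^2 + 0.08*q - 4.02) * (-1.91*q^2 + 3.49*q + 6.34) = 5.3098*q^5 - 9.2629*q^4 - 18.5807*q^3 + 6.4992*q^2 - 13.5226*q - 25.4868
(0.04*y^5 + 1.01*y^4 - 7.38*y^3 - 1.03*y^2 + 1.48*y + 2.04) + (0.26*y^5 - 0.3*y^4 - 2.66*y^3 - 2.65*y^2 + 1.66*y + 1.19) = 0.3*y^5 + 0.71*y^4 - 10.04*y^3 - 3.68*y^2 + 3.14*y + 3.23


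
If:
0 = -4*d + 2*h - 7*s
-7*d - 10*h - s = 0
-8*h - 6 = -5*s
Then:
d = 24/5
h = -3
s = -18/5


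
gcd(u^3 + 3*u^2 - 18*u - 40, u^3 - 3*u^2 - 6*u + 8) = u^2 - 2*u - 8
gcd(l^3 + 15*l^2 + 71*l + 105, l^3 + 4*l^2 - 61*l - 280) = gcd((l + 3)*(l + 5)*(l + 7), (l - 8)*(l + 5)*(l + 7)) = l^2 + 12*l + 35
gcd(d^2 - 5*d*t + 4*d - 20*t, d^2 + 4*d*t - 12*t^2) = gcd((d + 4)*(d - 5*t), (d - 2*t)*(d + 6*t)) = 1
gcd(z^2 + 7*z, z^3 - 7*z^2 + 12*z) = z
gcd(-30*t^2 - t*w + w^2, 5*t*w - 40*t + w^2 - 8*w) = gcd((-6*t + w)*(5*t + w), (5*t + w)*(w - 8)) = 5*t + w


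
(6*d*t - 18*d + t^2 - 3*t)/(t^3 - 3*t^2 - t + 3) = (6*d + t)/(t^2 - 1)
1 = 1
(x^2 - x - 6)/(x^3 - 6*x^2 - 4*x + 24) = (x - 3)/(x^2 - 8*x + 12)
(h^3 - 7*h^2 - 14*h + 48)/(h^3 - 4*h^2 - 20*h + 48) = (h^2 - 5*h - 24)/(h^2 - 2*h - 24)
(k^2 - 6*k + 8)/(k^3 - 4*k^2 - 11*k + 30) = (k - 4)/(k^2 - 2*k - 15)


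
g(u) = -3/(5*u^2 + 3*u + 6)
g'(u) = -3*(-10*u - 3)/(5*u^2 + 3*u + 6)^2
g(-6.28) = -0.02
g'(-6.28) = -0.01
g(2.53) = -0.07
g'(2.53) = 0.04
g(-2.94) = -0.07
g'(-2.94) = -0.05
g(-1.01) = -0.37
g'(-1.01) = -0.33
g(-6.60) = -0.01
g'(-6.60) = -0.00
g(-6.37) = -0.02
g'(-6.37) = -0.01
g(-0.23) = -0.54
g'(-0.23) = 0.07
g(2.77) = -0.06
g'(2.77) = 0.03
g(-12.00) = 0.00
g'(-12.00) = 0.00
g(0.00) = -0.50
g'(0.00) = 0.25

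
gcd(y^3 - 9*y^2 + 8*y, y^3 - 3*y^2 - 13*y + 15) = y - 1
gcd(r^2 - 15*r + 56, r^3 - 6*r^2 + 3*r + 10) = 1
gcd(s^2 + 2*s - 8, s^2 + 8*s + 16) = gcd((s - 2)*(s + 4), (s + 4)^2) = s + 4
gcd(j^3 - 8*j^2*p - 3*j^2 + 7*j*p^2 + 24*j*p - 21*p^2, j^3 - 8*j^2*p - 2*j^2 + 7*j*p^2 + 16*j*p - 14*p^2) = j^2 - 8*j*p + 7*p^2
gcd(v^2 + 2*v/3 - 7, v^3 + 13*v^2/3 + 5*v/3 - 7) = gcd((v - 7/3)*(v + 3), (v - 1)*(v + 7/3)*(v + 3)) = v + 3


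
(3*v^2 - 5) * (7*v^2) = 21*v^4 - 35*v^2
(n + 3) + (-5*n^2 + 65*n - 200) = -5*n^2 + 66*n - 197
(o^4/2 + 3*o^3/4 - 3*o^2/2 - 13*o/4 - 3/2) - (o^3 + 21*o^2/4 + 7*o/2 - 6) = o^4/2 - o^3/4 - 27*o^2/4 - 27*o/4 + 9/2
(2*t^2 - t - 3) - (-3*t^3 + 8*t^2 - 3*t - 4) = 3*t^3 - 6*t^2 + 2*t + 1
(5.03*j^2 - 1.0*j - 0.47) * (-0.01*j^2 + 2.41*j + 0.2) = -0.0503*j^4 + 12.1323*j^3 - 1.3993*j^2 - 1.3327*j - 0.094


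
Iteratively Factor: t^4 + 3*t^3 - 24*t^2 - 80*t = (t)*(t^3 + 3*t^2 - 24*t - 80) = t*(t - 5)*(t^2 + 8*t + 16) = t*(t - 5)*(t + 4)*(t + 4)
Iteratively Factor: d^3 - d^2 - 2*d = (d + 1)*(d^2 - 2*d) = (d - 2)*(d + 1)*(d)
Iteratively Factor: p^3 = (p)*(p^2) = p^2*(p)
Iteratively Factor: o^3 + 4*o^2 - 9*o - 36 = (o - 3)*(o^2 + 7*o + 12) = (o - 3)*(o + 3)*(o + 4)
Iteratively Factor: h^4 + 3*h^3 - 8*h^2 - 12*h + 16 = (h + 4)*(h^3 - h^2 - 4*h + 4) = (h - 1)*(h + 4)*(h^2 - 4) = (h - 2)*(h - 1)*(h + 4)*(h + 2)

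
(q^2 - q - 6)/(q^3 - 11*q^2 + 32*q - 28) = (q^2 - q - 6)/(q^3 - 11*q^2 + 32*q - 28)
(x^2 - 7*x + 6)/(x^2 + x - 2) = (x - 6)/(x + 2)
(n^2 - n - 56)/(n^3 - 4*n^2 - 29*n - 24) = (n + 7)/(n^2 + 4*n + 3)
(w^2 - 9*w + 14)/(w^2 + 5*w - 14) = (w - 7)/(w + 7)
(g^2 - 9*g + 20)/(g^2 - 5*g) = (g - 4)/g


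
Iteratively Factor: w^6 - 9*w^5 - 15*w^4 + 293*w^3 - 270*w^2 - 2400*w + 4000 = (w - 5)*(w^5 - 4*w^4 - 35*w^3 + 118*w^2 + 320*w - 800) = (w - 5)*(w + 4)*(w^4 - 8*w^3 - 3*w^2 + 130*w - 200) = (w - 5)*(w - 2)*(w + 4)*(w^3 - 6*w^2 - 15*w + 100) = (w - 5)^2*(w - 2)*(w + 4)*(w^2 - w - 20) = (w - 5)^3*(w - 2)*(w + 4)*(w + 4)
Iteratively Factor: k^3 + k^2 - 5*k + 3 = (k + 3)*(k^2 - 2*k + 1) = (k - 1)*(k + 3)*(k - 1)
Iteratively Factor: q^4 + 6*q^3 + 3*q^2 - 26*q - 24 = (q + 3)*(q^3 + 3*q^2 - 6*q - 8) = (q + 1)*(q + 3)*(q^2 + 2*q - 8) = (q - 2)*(q + 1)*(q + 3)*(q + 4)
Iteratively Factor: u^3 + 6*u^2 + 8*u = (u)*(u^2 + 6*u + 8) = u*(u + 2)*(u + 4)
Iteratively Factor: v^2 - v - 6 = (v + 2)*(v - 3)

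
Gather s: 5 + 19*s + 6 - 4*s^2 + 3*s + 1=-4*s^2 + 22*s + 12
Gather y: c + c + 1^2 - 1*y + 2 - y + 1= 2*c - 2*y + 4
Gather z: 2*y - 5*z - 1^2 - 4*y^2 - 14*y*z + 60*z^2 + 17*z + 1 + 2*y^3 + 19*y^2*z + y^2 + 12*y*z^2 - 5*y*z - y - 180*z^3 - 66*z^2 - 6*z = 2*y^3 - 3*y^2 + y - 180*z^3 + z^2*(12*y - 6) + z*(19*y^2 - 19*y + 6)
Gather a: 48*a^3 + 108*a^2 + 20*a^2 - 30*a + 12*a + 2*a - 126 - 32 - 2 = 48*a^3 + 128*a^2 - 16*a - 160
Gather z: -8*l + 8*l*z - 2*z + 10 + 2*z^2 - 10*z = -8*l + 2*z^2 + z*(8*l - 12) + 10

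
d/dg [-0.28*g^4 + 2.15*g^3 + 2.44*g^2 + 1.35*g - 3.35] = -1.12*g^3 + 6.45*g^2 + 4.88*g + 1.35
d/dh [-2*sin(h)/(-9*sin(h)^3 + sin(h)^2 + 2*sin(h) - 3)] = 2*(-18*sin(h)^3 + sin(h)^2 + 3)*cos(h)/(9*sin(h)^3 - sin(h)^2 - 2*sin(h) + 3)^2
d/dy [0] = 0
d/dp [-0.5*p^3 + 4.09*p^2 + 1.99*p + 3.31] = -1.5*p^2 + 8.18*p + 1.99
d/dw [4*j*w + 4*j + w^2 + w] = 4*j + 2*w + 1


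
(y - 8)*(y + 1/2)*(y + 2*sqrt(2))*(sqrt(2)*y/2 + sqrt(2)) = sqrt(2)*y^4/2 - 11*sqrt(2)*y^3/4 + 2*y^3 - 19*sqrt(2)*y^2/2 - 11*y^2 - 38*y - 4*sqrt(2)*y - 16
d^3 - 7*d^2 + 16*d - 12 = (d - 3)*(d - 2)^2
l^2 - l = l*(l - 1)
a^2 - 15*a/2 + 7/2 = (a - 7)*(a - 1/2)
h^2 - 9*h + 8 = (h - 8)*(h - 1)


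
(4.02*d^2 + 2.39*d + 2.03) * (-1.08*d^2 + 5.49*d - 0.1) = -4.3416*d^4 + 19.4886*d^3 + 10.5267*d^2 + 10.9057*d - 0.203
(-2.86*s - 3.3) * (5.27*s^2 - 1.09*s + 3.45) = -15.0722*s^3 - 14.2736*s^2 - 6.27*s - 11.385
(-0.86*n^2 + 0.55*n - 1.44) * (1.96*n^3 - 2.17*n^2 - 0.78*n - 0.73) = -1.6856*n^5 + 2.9442*n^4 - 3.3451*n^3 + 3.3236*n^2 + 0.7217*n + 1.0512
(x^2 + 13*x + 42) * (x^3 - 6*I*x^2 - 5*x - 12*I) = x^5 + 13*x^4 - 6*I*x^4 + 37*x^3 - 78*I*x^3 - 65*x^2 - 264*I*x^2 - 210*x - 156*I*x - 504*I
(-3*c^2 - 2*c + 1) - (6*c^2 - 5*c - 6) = -9*c^2 + 3*c + 7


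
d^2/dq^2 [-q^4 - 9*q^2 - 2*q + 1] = -12*q^2 - 18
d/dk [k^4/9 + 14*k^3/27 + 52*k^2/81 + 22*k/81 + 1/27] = 4*k^3/9 + 14*k^2/9 + 104*k/81 + 22/81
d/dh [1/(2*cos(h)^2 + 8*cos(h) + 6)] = (cos(h) + 2)*sin(h)/(cos(h)^2 + 4*cos(h) + 3)^2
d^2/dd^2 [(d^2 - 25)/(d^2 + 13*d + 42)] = 2*(-13*d^3 - 201*d^2 - 975*d - 1411)/(d^6 + 39*d^5 + 633*d^4 + 5473*d^3 + 26586*d^2 + 68796*d + 74088)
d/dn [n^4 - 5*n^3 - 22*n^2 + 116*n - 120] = 4*n^3 - 15*n^2 - 44*n + 116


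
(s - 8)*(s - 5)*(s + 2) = s^3 - 11*s^2 + 14*s + 80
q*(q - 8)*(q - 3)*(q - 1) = q^4 - 12*q^3 + 35*q^2 - 24*q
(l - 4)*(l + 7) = l^2 + 3*l - 28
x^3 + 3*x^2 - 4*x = x*(x - 1)*(x + 4)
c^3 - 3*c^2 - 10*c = c*(c - 5)*(c + 2)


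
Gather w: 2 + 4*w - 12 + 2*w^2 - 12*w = 2*w^2 - 8*w - 10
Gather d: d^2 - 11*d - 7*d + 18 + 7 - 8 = d^2 - 18*d + 17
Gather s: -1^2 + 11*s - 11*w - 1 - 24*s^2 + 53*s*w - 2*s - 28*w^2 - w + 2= -24*s^2 + s*(53*w + 9) - 28*w^2 - 12*w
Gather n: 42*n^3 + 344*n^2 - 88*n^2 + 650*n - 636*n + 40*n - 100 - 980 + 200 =42*n^3 + 256*n^2 + 54*n - 880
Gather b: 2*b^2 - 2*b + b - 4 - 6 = 2*b^2 - b - 10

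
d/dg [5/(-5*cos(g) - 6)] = -25*sin(g)/(5*cos(g) + 6)^2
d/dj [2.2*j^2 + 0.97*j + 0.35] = 4.4*j + 0.97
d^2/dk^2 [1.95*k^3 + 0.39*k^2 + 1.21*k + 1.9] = 11.7*k + 0.78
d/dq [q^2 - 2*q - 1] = 2*q - 2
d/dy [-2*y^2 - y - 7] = -4*y - 1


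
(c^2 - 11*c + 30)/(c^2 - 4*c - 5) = (c - 6)/(c + 1)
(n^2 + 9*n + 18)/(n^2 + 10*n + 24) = (n + 3)/(n + 4)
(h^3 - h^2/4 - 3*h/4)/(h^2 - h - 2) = h*(-4*h^2 + h + 3)/(4*(-h^2 + h + 2))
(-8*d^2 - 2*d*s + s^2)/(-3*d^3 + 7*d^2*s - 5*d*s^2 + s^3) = (8*d^2 + 2*d*s - s^2)/(3*d^3 - 7*d^2*s + 5*d*s^2 - s^3)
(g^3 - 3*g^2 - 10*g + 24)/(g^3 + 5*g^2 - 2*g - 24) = (g - 4)/(g + 4)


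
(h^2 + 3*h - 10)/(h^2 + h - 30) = (h^2 + 3*h - 10)/(h^2 + h - 30)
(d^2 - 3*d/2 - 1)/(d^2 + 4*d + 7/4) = 2*(d - 2)/(2*d + 7)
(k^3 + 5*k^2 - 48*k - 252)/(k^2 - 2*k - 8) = (-k^3 - 5*k^2 + 48*k + 252)/(-k^2 + 2*k + 8)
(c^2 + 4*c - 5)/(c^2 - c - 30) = (c - 1)/(c - 6)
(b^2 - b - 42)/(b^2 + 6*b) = (b - 7)/b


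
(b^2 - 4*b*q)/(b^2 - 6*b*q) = (b - 4*q)/(b - 6*q)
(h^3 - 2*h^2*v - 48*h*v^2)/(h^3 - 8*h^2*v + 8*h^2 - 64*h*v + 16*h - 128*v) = h*(h + 6*v)/(h^2 + 8*h + 16)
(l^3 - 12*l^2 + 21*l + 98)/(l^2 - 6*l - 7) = (l^2 - 5*l - 14)/(l + 1)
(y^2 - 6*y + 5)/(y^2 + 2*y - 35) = (y - 1)/(y + 7)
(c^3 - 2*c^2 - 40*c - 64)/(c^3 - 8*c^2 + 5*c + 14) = (c^3 - 2*c^2 - 40*c - 64)/(c^3 - 8*c^2 + 5*c + 14)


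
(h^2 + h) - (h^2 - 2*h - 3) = 3*h + 3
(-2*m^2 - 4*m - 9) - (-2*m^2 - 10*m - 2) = 6*m - 7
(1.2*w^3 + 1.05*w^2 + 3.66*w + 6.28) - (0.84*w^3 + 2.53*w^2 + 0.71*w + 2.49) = 0.36*w^3 - 1.48*w^2 + 2.95*w + 3.79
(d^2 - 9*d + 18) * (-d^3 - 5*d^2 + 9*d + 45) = -d^5 + 4*d^4 + 36*d^3 - 126*d^2 - 243*d + 810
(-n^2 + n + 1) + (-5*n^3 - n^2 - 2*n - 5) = -5*n^3 - 2*n^2 - n - 4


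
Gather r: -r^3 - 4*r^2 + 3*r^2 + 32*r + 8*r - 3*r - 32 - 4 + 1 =-r^3 - r^2 + 37*r - 35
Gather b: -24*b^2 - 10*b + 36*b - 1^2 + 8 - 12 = -24*b^2 + 26*b - 5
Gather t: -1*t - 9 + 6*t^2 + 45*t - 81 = 6*t^2 + 44*t - 90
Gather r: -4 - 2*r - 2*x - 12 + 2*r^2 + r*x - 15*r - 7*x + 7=2*r^2 + r*(x - 17) - 9*x - 9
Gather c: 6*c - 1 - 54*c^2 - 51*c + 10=-54*c^2 - 45*c + 9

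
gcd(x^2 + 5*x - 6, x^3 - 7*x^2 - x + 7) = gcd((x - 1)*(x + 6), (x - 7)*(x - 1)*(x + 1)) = x - 1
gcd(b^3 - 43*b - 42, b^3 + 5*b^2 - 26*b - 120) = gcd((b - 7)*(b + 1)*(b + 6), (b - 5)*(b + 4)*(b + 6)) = b + 6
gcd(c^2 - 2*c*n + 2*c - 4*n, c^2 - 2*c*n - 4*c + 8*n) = c - 2*n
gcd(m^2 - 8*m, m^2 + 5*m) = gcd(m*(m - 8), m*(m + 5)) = m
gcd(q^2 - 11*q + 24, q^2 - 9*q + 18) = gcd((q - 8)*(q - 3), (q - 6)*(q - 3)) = q - 3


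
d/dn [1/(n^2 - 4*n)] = 2*(2 - n)/(n^2*(n - 4)^2)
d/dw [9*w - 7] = 9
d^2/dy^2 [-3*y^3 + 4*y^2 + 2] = 8 - 18*y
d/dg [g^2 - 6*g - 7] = 2*g - 6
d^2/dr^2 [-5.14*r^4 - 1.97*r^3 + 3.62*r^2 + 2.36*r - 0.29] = -61.68*r^2 - 11.82*r + 7.24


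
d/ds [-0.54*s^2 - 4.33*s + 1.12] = -1.08*s - 4.33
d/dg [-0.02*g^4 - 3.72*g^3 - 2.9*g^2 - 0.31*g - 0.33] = -0.08*g^3 - 11.16*g^2 - 5.8*g - 0.31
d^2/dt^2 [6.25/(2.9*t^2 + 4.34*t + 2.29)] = (-105.125*t^2 - 157.325*t + 6.25*(5.8*t + 4.34)*(11.6*t + 8.68) - 83.0125)/(2.9*t^2 + 4.34*t + 2.29)^3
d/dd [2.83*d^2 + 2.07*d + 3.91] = 5.66*d + 2.07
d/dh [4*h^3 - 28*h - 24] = 12*h^2 - 28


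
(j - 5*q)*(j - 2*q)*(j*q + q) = j^3*q - 7*j^2*q^2 + j^2*q + 10*j*q^3 - 7*j*q^2 + 10*q^3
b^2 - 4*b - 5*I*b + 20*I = (b - 4)*(b - 5*I)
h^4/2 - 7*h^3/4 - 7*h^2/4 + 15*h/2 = h*(h/2 + 1)*(h - 3)*(h - 5/2)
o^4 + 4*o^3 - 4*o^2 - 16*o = o*(o - 2)*(o + 2)*(o + 4)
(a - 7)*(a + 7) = a^2 - 49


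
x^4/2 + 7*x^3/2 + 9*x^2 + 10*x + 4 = (x/2 + 1)*(x + 1)*(x + 2)^2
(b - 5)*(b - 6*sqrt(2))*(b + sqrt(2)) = b^3 - 5*sqrt(2)*b^2 - 5*b^2 - 12*b + 25*sqrt(2)*b + 60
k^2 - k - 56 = (k - 8)*(k + 7)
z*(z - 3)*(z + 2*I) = z^3 - 3*z^2 + 2*I*z^2 - 6*I*z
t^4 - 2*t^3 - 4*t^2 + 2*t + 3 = (t - 3)*(t - 1)*(t + 1)^2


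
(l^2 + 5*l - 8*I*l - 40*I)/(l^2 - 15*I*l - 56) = (l + 5)/(l - 7*I)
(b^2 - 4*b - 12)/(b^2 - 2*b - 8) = (b - 6)/(b - 4)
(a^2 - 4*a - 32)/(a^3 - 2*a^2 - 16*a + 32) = (a - 8)/(a^2 - 6*a + 8)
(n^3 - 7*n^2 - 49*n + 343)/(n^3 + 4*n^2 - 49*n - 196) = (n - 7)/(n + 4)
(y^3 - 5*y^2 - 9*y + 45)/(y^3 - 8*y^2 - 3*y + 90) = (y - 3)/(y - 6)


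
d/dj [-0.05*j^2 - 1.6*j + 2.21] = -0.1*j - 1.6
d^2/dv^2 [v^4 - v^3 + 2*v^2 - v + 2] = 12*v^2 - 6*v + 4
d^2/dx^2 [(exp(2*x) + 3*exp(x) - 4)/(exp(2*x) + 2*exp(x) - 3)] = (exp(x) - 3)*exp(x)/(exp(3*x) + 9*exp(2*x) + 27*exp(x) + 27)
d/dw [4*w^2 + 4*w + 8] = 8*w + 4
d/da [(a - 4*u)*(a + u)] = 2*a - 3*u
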